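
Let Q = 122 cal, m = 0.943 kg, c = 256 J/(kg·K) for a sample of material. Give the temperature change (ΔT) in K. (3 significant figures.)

Rearranging: ΔT = Q/(m·c).
Q = 122 cal = 510.4 J; m = 0.943 kg; c = 256 J/(kg·K).
ΔT = 2.114 K

2.11 K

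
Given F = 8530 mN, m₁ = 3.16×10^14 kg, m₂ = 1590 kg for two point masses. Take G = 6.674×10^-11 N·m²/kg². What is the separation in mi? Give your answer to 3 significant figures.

Solving F = G·m₁·m₂/r² for r: r = √(G·m₁m₂/F).
F = 8530 mN = 8.530 N; m₁ = 3.16×10^14 kg; m₂ = 1590 kg; G = 6.674×10^-11 N·m²/kg².
r = 1983 m
1983 m × (1 mi / 1609 m) = 1.232 mi

1.23 mi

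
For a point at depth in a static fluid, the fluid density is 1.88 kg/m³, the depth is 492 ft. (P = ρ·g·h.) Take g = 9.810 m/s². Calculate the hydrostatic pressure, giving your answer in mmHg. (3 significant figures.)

20.7 mmHg

P is given directly by: P = ρgh.
ρ = 1.88 kg/m³; h = 492 ft = 150.0 m; g = 9.810 m/s².
P = 2766 Pa
2766 Pa × (1 mmHg / 133.3 Pa) = 20.74 mmHg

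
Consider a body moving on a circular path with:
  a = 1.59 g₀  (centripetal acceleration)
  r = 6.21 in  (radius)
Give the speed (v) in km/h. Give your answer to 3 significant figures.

Rearranging a = v²/r for v: v = √(a·r).
a = 1.59 g₀ = 15.59 m/s²; r = 6.21 in = 0.1577 m.
v = 1.568 m/s
1.568 m/s × (1 km/h / 0.2778 m/s) = 5.646 km/h

5.65 km/h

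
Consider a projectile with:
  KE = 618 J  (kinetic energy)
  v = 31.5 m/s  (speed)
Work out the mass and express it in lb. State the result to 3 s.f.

Rearranging KE = ½mv² for m: m = 2·KE/v².
KE = 618 J; v = 31.5 m/s.
m = 1.246 kg
1.246 kg × (1 lb / 0.4536 kg) = 2.746 lb

2.75 lb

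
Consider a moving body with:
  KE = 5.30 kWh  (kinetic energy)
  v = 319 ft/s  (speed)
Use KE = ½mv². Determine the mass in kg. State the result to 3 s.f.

4040 kg

Rearranging: m = 2·KE/v².
KE = 5.30 kWh = 1.908×10^7 J; v = 319 ft/s = 97.23 m/s.
m = 4036 kg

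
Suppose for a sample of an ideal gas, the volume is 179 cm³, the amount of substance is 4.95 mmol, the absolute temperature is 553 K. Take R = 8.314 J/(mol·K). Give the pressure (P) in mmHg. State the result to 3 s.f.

From the ideal-gas law: P = nRT/V.
V = 179 cm³ = 1.790×10^-4 m³; n = 4.95 mmol = 0.004950 mol; T = 553 K; R = 8.314 J/(mol·K).
P = 1.271×10^5 Pa
1.271×10^5 Pa × (1 mmHg / 133.3 Pa) = 953.6 mmHg

954 mmHg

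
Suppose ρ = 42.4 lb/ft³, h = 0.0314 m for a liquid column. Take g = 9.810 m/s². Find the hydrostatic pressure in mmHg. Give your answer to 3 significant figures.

1.57 mmHg

Directly: P = ρgh.
ρ = 42.4 lb/ft³ = 679.2 kg/m³; h = 0.0314 m; g = 9.810 m/s².
P = 209.2 Pa  (the unit combination reduces to kg/(m·s²) = Pa)
209.2 Pa × (1 mmHg / 133.3 Pa) = 1.569 mmHg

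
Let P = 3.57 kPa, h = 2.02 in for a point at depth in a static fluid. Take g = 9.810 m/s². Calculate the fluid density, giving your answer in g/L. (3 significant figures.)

7090 g/L

Rearranging P = ρ·g·h for ρ: ρ = P/(g·h).
P = 3.57 kPa = 3570 Pa; h = 2.02 in = 0.05131 m; g = 9.810 m/s².
ρ = 7093 kg/m³
Since 1 g/L = 1 kg/m³, 7093 g/L.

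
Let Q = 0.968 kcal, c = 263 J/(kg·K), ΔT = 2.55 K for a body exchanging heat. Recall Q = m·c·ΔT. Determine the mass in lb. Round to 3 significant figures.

13.3 lb

Rearranging Q = m·c·ΔT for m: m = Q/(c·ΔT).
Q = 0.968 kcal = 4050 J; c = 263 J/(kg·K); ΔT = 2.55 K.
m = 6.039 kg
6.039 kg × (1 lb / 0.4536 kg) = 13.31 lb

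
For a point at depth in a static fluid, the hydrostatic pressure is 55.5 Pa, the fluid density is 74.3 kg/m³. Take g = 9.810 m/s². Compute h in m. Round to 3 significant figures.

0.0761 m

Solving P = ρ·g·h for h: h = P/(ρ·g).
P = 55.5 Pa; ρ = 74.3 kg/m³; g = 9.810 m/s².
h = 0.07614 m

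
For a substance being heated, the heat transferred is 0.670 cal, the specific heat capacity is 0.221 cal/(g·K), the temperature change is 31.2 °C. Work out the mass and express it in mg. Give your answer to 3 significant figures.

97.2 mg

Rearranging Q = m·c·ΔT for m: m = Q/(c·ΔT).
Q = 0.670 cal = 2.803 J; c = 0.221 cal/(g·K) = 924.7 J/(kg·K); ΔT = 31.2 °C = 31.20 K.
m = 9.717×10^-5 kg
9.717×10^-5 kg × (1 mg / 1.000×10^-6 kg) = 97.17 mg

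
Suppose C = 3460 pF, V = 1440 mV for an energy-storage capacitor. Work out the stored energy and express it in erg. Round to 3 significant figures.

0.0359 erg

Directly: E = ½CV².
C = 3460 pF = 3.460×10^-9 F; V = 1440 mV = 1.440 V.
E = 3.587×10^-9 J
3.587×10^-9 J × (1 erg / 1.000×10^-7 J) = 0.03587 erg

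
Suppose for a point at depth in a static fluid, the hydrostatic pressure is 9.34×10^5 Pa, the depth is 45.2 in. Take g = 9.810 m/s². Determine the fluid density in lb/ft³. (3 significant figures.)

Solving P = ρ·g·h for ρ: ρ = P/(g·h).
P = 9.34×10^5 Pa; h = 45.2 in = 1.148 m; g = 9.810 m/s².
ρ = 82929 kg/m³
82929 kg/m³ × (1 lb/ft³ / 16.02 kg/m³) = 5177 lb/ft³

5180 lb/ft³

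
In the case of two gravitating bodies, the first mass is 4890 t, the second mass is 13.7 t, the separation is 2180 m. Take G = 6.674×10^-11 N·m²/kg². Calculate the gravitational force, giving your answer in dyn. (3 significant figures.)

From Newton's law of gravitation: F = Gm₁m₂/r².
m₁ = 4890 t = 4.890×10^6 kg; m₂ = 13.7 t = 13700 kg; r = 2180 m; G = 6.674×10^-11 N·m²/kg².
F = 9.408×10^-7 N  (the unit combination reduces to kg·m/s² = N)
9.408×10^-7 N × (1 dyn / 1.000×10^-5 N) = 0.09408 dyn

0.0941 dyn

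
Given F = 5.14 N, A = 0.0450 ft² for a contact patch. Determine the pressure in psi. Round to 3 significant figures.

0.178 psi

Directly: P = F/A.
F = 5.14 N; A = 0.0450 ft² = 0.004181 m².
P = 1229 Pa
1229 Pa × (1 psi / 6895 Pa) = 0.1783 psi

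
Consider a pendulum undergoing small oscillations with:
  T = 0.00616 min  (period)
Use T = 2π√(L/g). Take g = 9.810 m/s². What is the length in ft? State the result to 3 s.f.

Rearranging: L = g·(T/2π)².
T = 0.00616 min = 0.3696 s; g = 9.810 m/s².
L = 0.03394 m
0.03394 m × (1 ft / 0.3048 m) = 0.1114 ft

0.111 ft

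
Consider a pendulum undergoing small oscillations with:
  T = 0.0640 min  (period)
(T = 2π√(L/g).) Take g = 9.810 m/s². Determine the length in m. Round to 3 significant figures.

3.66 m

Solving T = 2π√(L/g) for L: L = g·(T/2π)².
T = 0.0640 min = 3.840 s; g = 9.810 m/s².
L = 3.664 m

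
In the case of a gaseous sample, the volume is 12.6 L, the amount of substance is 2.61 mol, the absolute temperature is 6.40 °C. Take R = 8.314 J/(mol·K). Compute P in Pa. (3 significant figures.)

4.81×10^5 Pa

From the ideal-gas law: P = nRT/V.
V = 12.6 L = 0.01260 m³; n = 2.61 mol; T = 6.40 °C = 279.5 K; R = 8.314 J/(mol·K).
P = 4.814×10^5 Pa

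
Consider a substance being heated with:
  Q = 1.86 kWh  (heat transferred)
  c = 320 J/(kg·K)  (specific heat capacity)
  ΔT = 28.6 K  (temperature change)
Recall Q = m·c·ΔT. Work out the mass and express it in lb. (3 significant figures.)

1610 lb

Rearranging: m = Q/(c·ΔT).
Q = 1.86 kWh = 6.696×10^6 J; c = 320 J/(kg·K); ΔT = 28.6 K.
m = 731.6 kg
731.6 kg × (1 lb / 0.4536 kg) = 1613 lb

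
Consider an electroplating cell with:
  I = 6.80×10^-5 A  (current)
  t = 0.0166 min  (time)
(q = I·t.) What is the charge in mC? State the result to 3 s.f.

Directly: q = It.
I = 6.80×10^-5 A; t = 0.0166 min = 0.9960 s.
q = 6.773×10^-5 C
6.773×10^-5 C × (1 mC / 0.001000 C) = 0.06773 mC

0.0677 mC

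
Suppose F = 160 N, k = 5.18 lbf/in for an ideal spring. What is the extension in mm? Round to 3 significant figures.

176 mm

Solving F = k·x for x: x = F/k.
F = 160 N; k = 5.18 lbf/in = 907.2 N/m.
x = 0.1764 m
0.1764 m × (1 mm / 0.001000 m) = 176.4 mm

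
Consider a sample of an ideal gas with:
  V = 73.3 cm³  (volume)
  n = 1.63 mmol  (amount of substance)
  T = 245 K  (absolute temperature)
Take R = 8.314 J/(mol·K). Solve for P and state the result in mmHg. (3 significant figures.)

340 mmHg

From the ideal-gas law: P = nRT/V.
V = 73.3 cm³ = 7.330×10^-5 m³; n = 1.63 mmol = 0.001630 mol; T = 245 K; R = 8.314 J/(mol·K).
P = 45296 Pa
45296 Pa × (1 mmHg / 133.3 Pa) = 339.7 mmHg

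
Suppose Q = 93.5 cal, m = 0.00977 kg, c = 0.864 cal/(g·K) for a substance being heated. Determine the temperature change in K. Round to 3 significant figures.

Rearranging Q = m·c·ΔT for ΔT: ΔT = Q/(m·c).
Q = 93.5 cal = 391.2 J; m = 0.00977 kg; c = 0.864 cal/(g·K) = 3615 J/(kg·K).
ΔT = 11.08 K

11.1 K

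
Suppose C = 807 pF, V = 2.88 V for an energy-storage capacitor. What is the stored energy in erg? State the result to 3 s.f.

E is given directly by: E = ½CV².
C = 807 pF = 8.070×10^-10 F; V = 2.88 V.
E = 3.347×10^-9 J
3.347×10^-9 J × (1 erg / 1.000×10^-7 J) = 0.03347 erg

0.0335 erg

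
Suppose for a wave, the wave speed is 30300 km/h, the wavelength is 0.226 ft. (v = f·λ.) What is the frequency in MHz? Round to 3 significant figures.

Rearranging: f = v/λ.
v = 30300 km/h = 8417 m/s; λ = 0.226 ft = 0.06888 m.
f = 1.222×10^5 Hz
1.222×10^5 Hz × (1 MHz / 1.000×10^6 Hz) = 0.1222 MHz

0.122 MHz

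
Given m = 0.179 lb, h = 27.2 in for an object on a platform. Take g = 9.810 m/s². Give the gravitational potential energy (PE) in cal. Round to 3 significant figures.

0.132 cal

Directly: PE = mgh.
m = 0.179 lb = 0.08119 kg; h = 27.2 in = 0.6909 m; g = 9.810 m/s².
PE = 0.5503 J  (the unit combination reduces to kg·m²/s² = J)
0.5503 J × (1 cal / 4.184 J) = 0.1315 cal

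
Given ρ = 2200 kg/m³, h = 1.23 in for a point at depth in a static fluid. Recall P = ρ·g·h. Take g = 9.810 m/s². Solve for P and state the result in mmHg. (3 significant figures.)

P is given directly by: P = ρgh.
ρ = 2200 kg/m³; h = 1.23 in = 0.03124 m; g = 9.810 m/s².
P = 674.3 Pa
674.3 Pa × (1 mmHg / 133.3 Pa) = 5.057 mmHg

5.06 mmHg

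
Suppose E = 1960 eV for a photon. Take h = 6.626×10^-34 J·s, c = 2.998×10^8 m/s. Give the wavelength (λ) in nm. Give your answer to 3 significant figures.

Rearranging: λ = hc/E.
E = 1960 eV = 3.140×10^-16 J; h = 6.626×10^-34 J·s; c = 2.998×10^8 m/s.
λ = 6.326×10^-10 m
6.326×10^-10 m × (1 nm / 1.000×10^-9 m) = 0.6326 nm

0.633 nm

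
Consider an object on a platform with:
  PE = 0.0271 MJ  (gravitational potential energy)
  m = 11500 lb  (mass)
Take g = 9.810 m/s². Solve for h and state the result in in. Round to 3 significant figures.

Solving PE = m·g·h for h: h = PE/(m·g).
PE = 0.0271 MJ = 27100 J; m = 11500 lb = 5216 kg; g = 9.810 m/s².
h = 0.5296 m
0.5296 m × (1 in / 0.02540 m) = 20.85 in

20.8 in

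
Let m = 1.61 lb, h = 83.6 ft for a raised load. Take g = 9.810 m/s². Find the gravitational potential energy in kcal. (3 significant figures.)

0.0436 kcal

PE is given directly by: PE = mgh.
m = 1.61 lb = 0.7303 kg; h = 83.6 ft = 25.48 m; g = 9.810 m/s².
PE = 182.6 J  (the unit combination reduces to kg·m²/s² = J)
182.6 J × (1 kcal / 4184 J) = 0.04363 kcal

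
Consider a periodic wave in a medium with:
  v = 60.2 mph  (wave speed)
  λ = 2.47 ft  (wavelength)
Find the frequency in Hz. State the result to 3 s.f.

35.7 Hz

Solving v = f·λ for f: f = v/λ.
v = 60.2 mph = 26.91 m/s; λ = 2.47 ft = 0.7529 m.
f = 35.75 Hz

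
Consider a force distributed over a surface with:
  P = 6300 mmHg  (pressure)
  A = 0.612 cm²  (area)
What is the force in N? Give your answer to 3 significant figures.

Rearranging P = F/A for F: F = P·A.
P = 6300 mmHg = 8.399×10^5 Pa; A = 0.612 cm² = 6.120×10^-5 m².
F = 51.40 N

51.4 N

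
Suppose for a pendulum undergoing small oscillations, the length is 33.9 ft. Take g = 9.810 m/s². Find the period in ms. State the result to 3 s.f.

6450 ms

Directly: T = 2π√(L/g).
L = 33.9 ft = 10.33 m; g = 9.810 m/s².
T = 6.448 s
6.448 s × (1 ms / 0.001000 s) = 6448 ms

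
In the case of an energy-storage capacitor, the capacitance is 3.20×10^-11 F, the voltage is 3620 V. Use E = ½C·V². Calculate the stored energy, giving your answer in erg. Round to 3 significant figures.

E is given directly by: E = ½CV².
C = 3.20×10^-11 F; V = 3620 V.
E = 2.097×10^-4 J
2.097×10^-4 J × (1 erg / 1.000×10^-7 J) = 2097 erg

2100 erg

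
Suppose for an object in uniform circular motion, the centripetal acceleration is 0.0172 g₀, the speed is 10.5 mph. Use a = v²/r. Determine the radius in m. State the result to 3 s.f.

Rearranging a = v²/r for r: r = v²/a.
a = 0.0172 g₀ = 0.1687 m/s²; v = 10.5 mph = 4.694 m/s.
r = 130.6 m

131 m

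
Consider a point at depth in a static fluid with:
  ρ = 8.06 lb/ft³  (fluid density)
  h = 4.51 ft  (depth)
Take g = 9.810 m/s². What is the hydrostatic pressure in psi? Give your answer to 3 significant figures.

Directly: P = ρgh.
ρ = 8.06 lb/ft³ = 129.1 kg/m³; h = 4.51 ft = 1.375 m; g = 9.810 m/s².
P = 1741 Pa  (the unit combination reduces to kg/(m·s²) = Pa)
1741 Pa × (1 psi / 6895 Pa) = 0.2525 psi

0.253 psi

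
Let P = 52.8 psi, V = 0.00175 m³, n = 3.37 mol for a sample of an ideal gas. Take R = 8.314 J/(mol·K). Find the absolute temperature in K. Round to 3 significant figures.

From the ideal-gas law: T = PV/(nR).
P = 52.8 psi = 3.640×10^5 Pa; V = 0.00175 m³; n = 3.37 mol; R = 8.314 J/(mol·K).
T = 22.74 K

22.7 K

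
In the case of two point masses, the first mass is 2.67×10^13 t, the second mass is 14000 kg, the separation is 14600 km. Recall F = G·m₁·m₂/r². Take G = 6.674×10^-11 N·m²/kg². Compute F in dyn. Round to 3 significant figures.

11.7 dyn

From Newton's law of gravitation: F = Gm₁m₂/r².
m₁ = 2.67×10^13 t = 2.670×10^16 kg; m₂ = 14000 kg; r = 14600 km = 1.460×10^7 m; G = 6.674×10^-11 N·m²/kg².
F = 1.170×10^-4 N
1.170×10^-4 N × (1 dyn / 1.000×10^-5 N) = 11.70 dyn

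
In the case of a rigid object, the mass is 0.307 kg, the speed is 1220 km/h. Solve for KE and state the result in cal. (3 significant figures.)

4210 cal

Directly: KE = ½mv².
m = 0.307 kg; v = 1220 km/h = 338.9 m/s.
KE = 17629 J
17629 J × (1 cal / 4.184 J) = 4213 cal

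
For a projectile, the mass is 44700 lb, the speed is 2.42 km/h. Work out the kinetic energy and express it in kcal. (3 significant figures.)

Directly: KE = ½mv².
m = 44700 lb = 20276 kg; v = 2.42 km/h = 0.6722 m/s.
KE = 4581 J
4581 J × (1 kcal / 4184 J) = 1.095 kcal

1.09 kcal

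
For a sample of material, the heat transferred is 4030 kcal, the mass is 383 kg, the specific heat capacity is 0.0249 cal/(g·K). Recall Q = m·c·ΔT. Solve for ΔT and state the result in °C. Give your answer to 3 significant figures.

423 °C

Rearranging: ΔT = Q/(m·c).
Q = 4030 kcal = 1.686×10^7 J; m = 383 kg; c = 0.0249 cal/(g·K) = 104.2 J/(kg·K).
ΔT = 422.6 K
Since 1 °C = 1 K, 422.6 °C.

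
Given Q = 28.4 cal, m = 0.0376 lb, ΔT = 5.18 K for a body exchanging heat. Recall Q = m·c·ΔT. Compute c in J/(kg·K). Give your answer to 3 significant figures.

Solving Q = m·c·ΔT for c: c = Q/(m·ΔT).
Q = 28.4 cal = 118.8 J; m = 0.0376 lb = 0.01706 kg; ΔT = 5.18 K.
c = 1345 J/(kg·K)

1350 J/(kg·K)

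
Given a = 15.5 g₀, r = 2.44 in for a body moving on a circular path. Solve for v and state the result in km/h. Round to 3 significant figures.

Solving a = v²/r for v: v = √(a·r).
a = 15.5 g₀ = 152.0 m/s²; r = 2.44 in = 0.06198 m.
v = 3.069 m/s
3.069 m/s × (1 km/h / 0.2778 m/s) = 11.05 km/h

11.0 km/h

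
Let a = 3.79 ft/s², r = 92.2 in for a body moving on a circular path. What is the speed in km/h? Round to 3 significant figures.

Rearranging: v = √(a·r).
a = 3.79 ft/s² = 1.155 m/s²; r = 92.2 in = 2.342 m.
v = 1.645 m/s
1.645 m/s × (1 km/h / 0.2778 m/s) = 5.921 km/h

5.92 km/h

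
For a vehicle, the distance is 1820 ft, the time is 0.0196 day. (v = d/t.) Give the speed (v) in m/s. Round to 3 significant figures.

0.328 m/s

Directly: v = d/t.
d = 1820 ft = 554.7 m; t = 0.0196 day = 1693 s.
v = 0.3276 m/s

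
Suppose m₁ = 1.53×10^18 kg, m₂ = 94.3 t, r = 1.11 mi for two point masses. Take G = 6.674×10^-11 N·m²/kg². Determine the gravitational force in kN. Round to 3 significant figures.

Directly: F = Gm₁m₂/r².
m₁ = 1.53×10^18 kg; m₂ = 94.3 t = 94300 kg; r = 1.11 mi = 1786 m; G = 6.674×10^-11 N·m²/kg².
F = 3.017×10^6 N
3.017×10^6 N × (1 kN / 1000 N) = 3017 kN

3020 kN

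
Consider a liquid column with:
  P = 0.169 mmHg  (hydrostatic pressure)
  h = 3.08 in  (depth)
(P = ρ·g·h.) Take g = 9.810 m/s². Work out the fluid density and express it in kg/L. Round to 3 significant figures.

0.0294 kg/L

Solving P = ρ·g·h for ρ: ρ = P/(g·h).
P = 0.169 mmHg = 22.53 Pa; h = 3.08 in = 0.07823 m; g = 9.810 m/s².
ρ = 29.36 kg/m³
29.36 kg/m³ × (1 kg/L / 1000 kg/m³) = 0.02936 kg/L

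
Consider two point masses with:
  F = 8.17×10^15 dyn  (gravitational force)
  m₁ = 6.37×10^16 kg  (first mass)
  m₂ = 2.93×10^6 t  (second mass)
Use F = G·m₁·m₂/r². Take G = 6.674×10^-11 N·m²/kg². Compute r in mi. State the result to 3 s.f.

0.243 mi

From Newton's law of gravitation: r = √(G·m₁m₂/F).
F = 8.17×10^15 dyn = 8.170×10^10 N; m₁ = 6.37×10^16 kg; m₂ = 2.93×10^6 t = 2.930×10^9 kg; G = 6.674×10^-11 N·m²/kg².
r = 390.5 m
390.5 m × (1 mi / 1609 m) = 0.2426 mi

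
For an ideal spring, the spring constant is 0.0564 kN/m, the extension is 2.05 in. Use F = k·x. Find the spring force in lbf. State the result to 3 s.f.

From Hooke's law: F = kx.
k = 0.0564 kN/m = 56.40 N/m; x = 2.05 in = 0.05207 m.
F = 2.937 N
2.937 N × (1 lbf / 4.448 N) = 0.6602 lbf

0.660 lbf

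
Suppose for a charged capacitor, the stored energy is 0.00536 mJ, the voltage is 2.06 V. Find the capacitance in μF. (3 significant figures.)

2.53 μF

Solving E = ½C·V² for C: C = 2E/V².
E = 0.00536 mJ = 5.360×10^-6 J; V = 2.06 V.
C = 2.526×10^-6 F
2.526×10^-6 F × (1 μF / 1.000×10^-6 F) = 2.526 μF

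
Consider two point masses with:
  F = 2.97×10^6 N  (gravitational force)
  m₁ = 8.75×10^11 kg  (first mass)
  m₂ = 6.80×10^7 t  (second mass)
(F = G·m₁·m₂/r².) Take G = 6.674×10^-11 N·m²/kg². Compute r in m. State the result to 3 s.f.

Solving F = G·m₁·m₂/r² for r: r = √(G·m₁m₂/F).
F = 2.97×10^6 N; m₁ = 8.75×10^11 kg; m₂ = 6.80×10^7 t = 6.800×10^10 kg; G = 6.674×10^-11 N·m²/kg².
r = 1156 m

1160 m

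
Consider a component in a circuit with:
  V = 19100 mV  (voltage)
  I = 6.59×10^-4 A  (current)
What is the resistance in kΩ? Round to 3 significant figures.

From Ohm's law: R = V/I.
V = 19100 mV = 19.10 V; I = 6.59×10^-4 A.
R = 28983 Ω
28983 Ω × (1 kΩ / 1000 Ω) = 28.98 kΩ

29.0 kΩ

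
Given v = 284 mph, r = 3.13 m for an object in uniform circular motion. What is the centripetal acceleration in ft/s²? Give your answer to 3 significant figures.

16900 ft/s²

a is given directly by: a = v²/r.
v = 284 mph = 127.0 m/s; r = 3.13 m.
a = 5150 m/s²
5150 m/s² × (1 ft/s² / 0.3048 m/s²) = 16895 ft/s²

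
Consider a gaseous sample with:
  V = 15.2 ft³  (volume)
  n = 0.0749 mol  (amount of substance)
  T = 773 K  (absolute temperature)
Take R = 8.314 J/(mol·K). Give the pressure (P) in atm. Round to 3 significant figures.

From the ideal-gas law: P = nRT/V.
V = 15.2 ft³ = 0.4304 m³; n = 0.0749 mol; T = 773 K; R = 8.314 J/(mol·K).
P = 1118 Pa
1118 Pa × (1 atm / 1.013×10^5 Pa) = 0.01104 atm

0.0110 atm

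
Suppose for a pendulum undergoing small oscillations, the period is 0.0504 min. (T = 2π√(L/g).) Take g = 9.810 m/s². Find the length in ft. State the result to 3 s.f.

Rearranging T = 2π√(L/g) for L: L = g·(T/2π)².
T = 0.0504 min = 3.024 s; g = 9.810 m/s².
L = 2.272 m
2.272 m × (1 ft / 0.3048 m) = 7.455 ft

7.46 ft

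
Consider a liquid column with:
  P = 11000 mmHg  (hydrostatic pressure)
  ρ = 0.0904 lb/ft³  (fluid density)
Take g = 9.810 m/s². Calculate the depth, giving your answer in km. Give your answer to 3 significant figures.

Rearranging: h = P/(ρ·g).
P = 11000 mmHg = 1.467×10^6 Pa; ρ = 0.0904 lb/ft³ = 1.448 kg/m³; g = 9.810 m/s².
h = 1.032×10^5 m
1.032×10^5 m × (1 km / 1000 m) = 103.2 km

103 km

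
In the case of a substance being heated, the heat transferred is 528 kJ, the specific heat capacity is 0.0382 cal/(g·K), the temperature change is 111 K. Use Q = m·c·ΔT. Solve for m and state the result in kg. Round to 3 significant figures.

29.8 kg

Rearranging Q = m·c·ΔT for m: m = Q/(c·ΔT).
Q = 528 kJ = 5.280×10^5 J; c = 0.0382 cal/(g·K) = 159.8 J/(kg·K); ΔT = 111 K.
m = 29.76 kg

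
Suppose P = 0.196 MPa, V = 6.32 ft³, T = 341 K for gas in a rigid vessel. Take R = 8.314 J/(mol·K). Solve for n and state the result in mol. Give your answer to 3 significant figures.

From the ideal-gas law: n = PV/(RT).
P = 0.196 MPa = 1.960×10^5 Pa; V = 6.32 ft³ = 0.1790 m³; T = 341 K; R = 8.314 J/(mol·K).
n = 12.37 mol

12.4 mol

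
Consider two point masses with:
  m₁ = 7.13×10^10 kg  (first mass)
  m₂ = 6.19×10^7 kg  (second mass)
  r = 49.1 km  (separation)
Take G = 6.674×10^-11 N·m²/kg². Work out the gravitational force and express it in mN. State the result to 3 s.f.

122 mN

Directly: F = Gm₁m₂/r².
m₁ = 7.13×10^10 kg; m₂ = 6.19×10^7 kg; r = 49.1 km = 49100 m; G = 6.674×10^-11 N·m²/kg².
F = 0.1222 N
0.1222 N × (1 mN / 0.001000 N) = 122.2 mN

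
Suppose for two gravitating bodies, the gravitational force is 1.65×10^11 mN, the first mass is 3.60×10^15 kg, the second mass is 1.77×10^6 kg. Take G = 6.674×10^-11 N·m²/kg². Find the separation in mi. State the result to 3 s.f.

0.0315 mi

From Newton's law of gravitation: r = √(G·m₁m₂/F).
F = 1.65×10^11 mN = 1.650×10^8 N; m₁ = 3.60×10^15 kg; m₂ = 1.77×10^6 kg; G = 6.674×10^-11 N·m²/kg².
r = 50.77 m
50.77 m × (1 mi / 1609 m) = 0.03155 mi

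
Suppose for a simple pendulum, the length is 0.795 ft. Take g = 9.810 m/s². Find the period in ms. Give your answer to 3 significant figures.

987 ms

T is given directly by: T = 2π√(L/g).
L = 0.795 ft = 0.2423 m; g = 9.810 m/s².
T = 0.9875 s
0.9875 s × (1 ms / 0.001000 s) = 987.5 ms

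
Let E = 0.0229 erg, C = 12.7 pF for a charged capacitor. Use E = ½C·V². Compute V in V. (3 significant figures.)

Solving E = ½C·V² for V: V = √(2E/C).
E = 0.0229 erg = 2.290×10^-9 J; C = 12.7 pF = 1.270×10^-11 F.
V = 18.99 V

19.0 V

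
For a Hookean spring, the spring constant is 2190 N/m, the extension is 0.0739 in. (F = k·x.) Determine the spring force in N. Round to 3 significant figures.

From Hooke's law: F = kx.
k = 2190 N/m; x = 0.0739 in = 0.001877 m.
F = 4.111 N

4.11 N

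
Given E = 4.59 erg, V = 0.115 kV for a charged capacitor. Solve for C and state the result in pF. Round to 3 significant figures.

Rearranging E = ½C·V² for C: C = 2E/V².
E = 4.59 erg = 4.590×10^-7 J; V = 0.115 kV = 115.0 V.
C = 6.941×10^-11 F
6.941×10^-11 F × (1 pF / 1.000×10^-12 F) = 69.41 pF

69.4 pF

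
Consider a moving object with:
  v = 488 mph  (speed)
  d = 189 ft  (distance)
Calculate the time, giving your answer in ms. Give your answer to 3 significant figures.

264 ms

Solving v = d/t for t: t = d/v.
v = 488 mph = 218.2 m/s; d = 189 ft = 57.61 m.
t = 0.2641 s
0.2641 s × (1 ms / 0.001000 s) = 264.1 ms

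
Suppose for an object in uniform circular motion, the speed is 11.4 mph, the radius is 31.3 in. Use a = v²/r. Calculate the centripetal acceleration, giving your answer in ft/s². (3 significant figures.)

107 ft/s²

Directly: a = v²/r.
v = 11.4 mph = 5.096 m/s; r = 31.3 in = 0.7950 m.
a = 32.67 m/s²
32.67 m/s² × (1 ft/s² / 0.3048 m/s²) = 107.2 ft/s²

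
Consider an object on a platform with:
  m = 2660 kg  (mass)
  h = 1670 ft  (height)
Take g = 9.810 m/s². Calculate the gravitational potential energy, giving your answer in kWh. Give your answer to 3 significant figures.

3.69 kWh

PE is given directly by: PE = mgh.
m = 2660 kg; h = 1670 ft = 509.0 m; g = 9.810 m/s².
PE = 1.328×10^7 J  (the unit combination reduces to kg·m²/s² = J)
1.328×10^7 J × (1 kWh / 3.600×10^6 J) = 3.690 kWh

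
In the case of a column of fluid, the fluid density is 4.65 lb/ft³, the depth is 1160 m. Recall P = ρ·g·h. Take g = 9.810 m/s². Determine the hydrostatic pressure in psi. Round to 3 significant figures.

Directly: P = ρgh.
ρ = 4.65 lb/ft³ = 74.49 kg/m³; h = 1160 m; g = 9.810 m/s².
P = 8.476×10^5 Pa
8.476×10^5 Pa × (1 psi / 6895 Pa) = 122.9 psi

123 psi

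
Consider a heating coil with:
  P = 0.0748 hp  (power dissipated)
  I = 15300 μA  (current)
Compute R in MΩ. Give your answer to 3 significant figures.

Rearranging: R = P/I².
P = 0.0748 hp = 55.78 W; I = 15300 μA = 0.01530 A.
R = 2.383×10^5 Ω
2.383×10^5 Ω × (1 MΩ / 1.000×10^6 Ω) = 0.2383 MΩ

0.238 MΩ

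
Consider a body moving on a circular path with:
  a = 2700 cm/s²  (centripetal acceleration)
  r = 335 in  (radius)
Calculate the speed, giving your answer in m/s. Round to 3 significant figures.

15.2 m/s

Solving a = v²/r for v: v = √(a·r).
a = 2700 cm/s² = 27.00 m/s²; r = 335 in = 8.509 m.
v = 15.16 m/s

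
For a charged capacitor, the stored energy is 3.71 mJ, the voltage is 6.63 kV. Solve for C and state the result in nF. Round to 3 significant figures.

0.169 nF

Solving E = ½C·V² for C: C = 2E/V².
E = 3.71 mJ = 0.003710 J; V = 6.63 kV = 6630 V.
C = 1.688×10^-10 F
1.688×10^-10 F × (1 nF / 1.000×10^-9 F) = 0.1688 nF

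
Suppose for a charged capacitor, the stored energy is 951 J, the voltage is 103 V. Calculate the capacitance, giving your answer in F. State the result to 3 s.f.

Rearranging E = ½C·V² for C: C = 2E/V².
E = 951 J; V = 103 V.
C = 0.1793 F

0.179 F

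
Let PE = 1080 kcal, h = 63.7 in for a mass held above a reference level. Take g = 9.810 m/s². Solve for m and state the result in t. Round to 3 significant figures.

285 t

Solving PE = m·g·h for m: m = PE/(g·h).
PE = 1080 kcal = 4.519×10^6 J; h = 63.7 in = 1.618 m; g = 9.810 m/s².
m = 2.847×10^5 kg
2.847×10^5 kg × (1 t / 1000 kg) = 284.7 t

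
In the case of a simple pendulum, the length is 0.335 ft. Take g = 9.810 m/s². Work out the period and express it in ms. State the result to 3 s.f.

641 ms

Directly: T = 2π√(L/g).
L = 0.335 ft = 0.1021 m; g = 9.810 m/s².
T = 0.6410 s
0.6410 s × (1 ms / 0.001000 s) = 641.0 ms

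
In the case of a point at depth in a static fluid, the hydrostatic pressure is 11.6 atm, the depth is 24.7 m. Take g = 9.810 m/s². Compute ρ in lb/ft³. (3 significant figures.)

Solving P = ρ·g·h for ρ: ρ = P/(g·h).
P = 11.6 atm = 1.175×10^6 Pa; h = 24.7 m; g = 9.810 m/s².
ρ = 4851 kg/m³
4851 kg/m³ × (1 lb/ft³ / 16.02 kg/m³) = 302.8 lb/ft³

303 lb/ft³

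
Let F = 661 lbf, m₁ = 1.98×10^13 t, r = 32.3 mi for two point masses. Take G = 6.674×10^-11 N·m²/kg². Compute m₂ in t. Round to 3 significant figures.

6010 t

From Newton's law of gravitation: m₂ = F·r²/(G·m₁).
F = 661 lbf = 2940 N; m₁ = 1.98×10^13 t = 1.980×10^16 kg; r = 32.3 mi = 51982 m; G = 6.674×10^-11 N·m²/kg².
m₂ = 6.012×10^6 kg
6.012×10^6 kg × (1 t / 1000 kg) = 6012 t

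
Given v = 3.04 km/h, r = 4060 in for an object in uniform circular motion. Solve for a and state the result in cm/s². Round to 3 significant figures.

0.691 cm/s²

Directly: a = v²/r.
v = 3.04 km/h = 0.8444 m/s; r = 4060 in = 103.1 m.
a = 0.006915 m/s²
0.006915 m/s² × (1 cm/s² / 0.01000 m/s²) = 0.6915 cm/s²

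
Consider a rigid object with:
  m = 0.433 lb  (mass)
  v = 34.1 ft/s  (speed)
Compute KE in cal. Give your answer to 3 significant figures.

2.54 cal

Directly: KE = ½mv².
m = 0.433 lb = 0.1964 kg; v = 34.1 ft/s = 10.39 m/s.
KE = 10.61 J
10.61 J × (1 cal / 4.184 J) = 2.536 cal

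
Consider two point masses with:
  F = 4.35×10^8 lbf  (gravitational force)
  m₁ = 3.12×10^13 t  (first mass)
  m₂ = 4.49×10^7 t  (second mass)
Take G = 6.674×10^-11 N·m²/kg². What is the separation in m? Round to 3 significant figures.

6950 m

Rearranging: r = √(G·m₁m₂/F).
F = 4.35×10^8 lbf = 1.935×10^9 N; m₁ = 3.12×10^13 t = 3.120×10^16 kg; m₂ = 4.49×10^7 t = 4.490×10^10 kg; G = 6.674×10^-11 N·m²/kg².
r = 6951 m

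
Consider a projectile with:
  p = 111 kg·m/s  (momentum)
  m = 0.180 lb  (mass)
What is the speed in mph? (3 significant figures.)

3040 mph

Solving p = m·v for v: v = p/m.
p = 111 kg·m/s; m = 0.180 lb = 0.08165 kg.
v = 1360 m/s
1360 m/s × (1 mph / 0.4470 m/s) = 3041 mph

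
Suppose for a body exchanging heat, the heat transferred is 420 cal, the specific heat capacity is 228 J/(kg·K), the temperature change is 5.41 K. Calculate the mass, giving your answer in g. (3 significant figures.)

1420 g

Rearranging Q = m·c·ΔT for m: m = Q/(c·ΔT).
Q = 420 cal = 1757 J; c = 228 J/(kg·K); ΔT = 5.41 K.
m = 1.425 kg
1.425 kg × (1 g / 0.001000 kg) = 1425 g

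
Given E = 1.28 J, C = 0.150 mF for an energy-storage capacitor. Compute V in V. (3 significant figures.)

Rearranging: V = √(2E/C).
E = 1.28 J; C = 0.150 mF = 1.500×10^-4 F.
V = 130.6 V  (the unit combination reduces to kg·m²/(A·s³) = V)

131 V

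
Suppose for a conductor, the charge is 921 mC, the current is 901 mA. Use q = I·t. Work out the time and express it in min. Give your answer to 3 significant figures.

0.0170 min

Rearranging q = I·t for t: t = q/I.
q = 921 mC = 0.9210 C; I = 901 mA = 0.9010 A.
t = 1.022 s
1.022 s × (1 min / 60.00 s) = 0.01704 min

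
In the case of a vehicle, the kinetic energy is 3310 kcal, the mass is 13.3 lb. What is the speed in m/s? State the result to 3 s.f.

2140 m/s

Rearranging: v = √(2·KE/m).
KE = 3310 kcal = 1.385×10^7 J; m = 13.3 lb = 6.033 kg.
v = 2143 m/s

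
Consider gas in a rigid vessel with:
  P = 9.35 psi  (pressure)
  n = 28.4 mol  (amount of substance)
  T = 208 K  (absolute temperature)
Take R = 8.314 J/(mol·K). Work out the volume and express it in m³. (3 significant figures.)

0.762 m³

Rearranging PV = nRT for V: V = nRT/P.
P = 9.35 psi = 64466 Pa; n = 28.4 mol; T = 208 K; R = 8.314 J/(mol·K).
V = 0.7618 m³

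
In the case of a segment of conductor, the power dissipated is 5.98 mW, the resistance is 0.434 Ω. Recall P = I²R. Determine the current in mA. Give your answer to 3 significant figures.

117 mA

Rearranging P = I²R for I: I = √(P/R).
P = 5.98 mW = 0.005980 W; R = 0.434 Ω.
I = 0.1174 A
0.1174 A × (1 mA / 0.001000 A) = 117.4 mA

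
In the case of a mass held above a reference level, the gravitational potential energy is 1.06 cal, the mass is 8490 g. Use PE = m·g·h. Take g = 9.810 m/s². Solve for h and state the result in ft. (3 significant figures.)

0.175 ft

Solving PE = m·g·h for h: h = PE/(m·g).
PE = 1.06 cal = 4.435 J; m = 8490 g = 8.490 kg; g = 9.810 m/s².
h = 0.05325 m
0.05325 m × (1 ft / 0.3048 m) = 0.1747 ft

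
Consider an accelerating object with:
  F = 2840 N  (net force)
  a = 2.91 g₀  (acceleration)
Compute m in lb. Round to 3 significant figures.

Solving F = m·a for m: m = F/a.
F = 2840 N; a = 2.91 g₀ = 28.54 m/s².
m = 99.52 kg
99.52 kg × (1 lb / 0.4536 kg) = 219.4 lb

219 lb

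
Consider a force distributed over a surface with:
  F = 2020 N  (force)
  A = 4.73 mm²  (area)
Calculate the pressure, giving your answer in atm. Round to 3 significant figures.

P is given directly by: P = F/A.
F = 2020 N; A = 4.73 mm² = 4.730×10^-6 m².
P = 4.271×10^8 Pa  (the unit combination reduces to kg/(m·s²) = Pa)
4.271×10^8 Pa × (1 atm / 1.013×10^5 Pa) = 4215 atm

4210 atm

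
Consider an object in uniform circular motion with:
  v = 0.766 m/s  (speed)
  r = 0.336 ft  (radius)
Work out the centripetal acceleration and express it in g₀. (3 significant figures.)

Directly: a = v²/r.
v = 0.766 m/s; r = 0.336 ft = 0.1024 m.
a = 5.729 m/s²
5.729 m/s² × (1 g₀ / 9.807 m/s²) = 0.5842 g₀

0.584 g₀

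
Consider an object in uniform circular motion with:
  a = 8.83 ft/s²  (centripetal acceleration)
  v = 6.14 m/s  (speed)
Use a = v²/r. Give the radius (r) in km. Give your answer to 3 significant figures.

0.0140 km

Solving a = v²/r for r: r = v²/a.
a = 8.83 ft/s² = 2.691 m/s²; v = 6.14 m/s.
r = 14.01 m
14.01 m × (1 km / 1000 m) = 0.01401 km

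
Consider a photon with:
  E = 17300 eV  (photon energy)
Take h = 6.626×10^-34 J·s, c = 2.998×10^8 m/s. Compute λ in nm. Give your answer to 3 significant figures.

0.0717 nm

Solving E = h·c/λ for λ: λ = hc/E.
E = 17300 eV = 2.772×10^-15 J; h = 6.626×10^-34 J·s; c = 2.998×10^8 m/s.
λ = 7.167×10^-11 m
7.167×10^-11 m × (1 nm / 1.000×10^-9 m) = 0.07167 nm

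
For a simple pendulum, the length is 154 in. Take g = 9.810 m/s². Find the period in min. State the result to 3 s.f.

T is given directly by: T = 2π√(L/g).
L = 154 in = 3.912 m; g = 9.810 m/s².
T = 3.968 s
3.968 s × (1 min / 60.00 s) = 0.06613 min

0.0661 min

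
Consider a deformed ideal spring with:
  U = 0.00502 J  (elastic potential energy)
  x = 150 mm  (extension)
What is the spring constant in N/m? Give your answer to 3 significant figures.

Rearranging: k = 2U/x².
U = 0.00502 J; x = 150 mm = 0.1500 m.
k = 0.4462 N/m

0.446 N/m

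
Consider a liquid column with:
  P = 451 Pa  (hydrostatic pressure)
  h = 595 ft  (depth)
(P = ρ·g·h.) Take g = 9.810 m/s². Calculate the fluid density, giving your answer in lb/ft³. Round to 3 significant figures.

Solving P = ρ·g·h for ρ: ρ = P/(g·h).
P = 451 Pa; h = 595 ft = 181.4 m; g = 9.810 m/s².
ρ = 0.2535 kg/m³
0.2535 kg/m³ × (1 lb/ft³ / 16.02 kg/m³) = 0.01583 lb/ft³

0.0158 lb/ft³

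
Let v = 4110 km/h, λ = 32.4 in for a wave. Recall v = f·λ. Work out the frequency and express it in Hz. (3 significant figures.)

Solving v = f·λ for f: f = v/λ.
v = 4110 km/h = 1142 m/s; λ = 32.4 in = 0.8230 m.
f = 1387 Hz

1390 Hz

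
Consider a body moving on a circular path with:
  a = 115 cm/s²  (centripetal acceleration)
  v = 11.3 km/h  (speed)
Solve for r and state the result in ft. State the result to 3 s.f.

28.1 ft

Rearranging: r = v²/a.
a = 115 cm/s² = 1.150 m/s²; v = 11.3 km/h = 3.139 m/s.
r = 8.567 m
8.567 m × (1 ft / 0.3048 m) = 28.11 ft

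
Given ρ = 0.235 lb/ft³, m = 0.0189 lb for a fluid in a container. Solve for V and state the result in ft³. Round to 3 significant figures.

0.0804 ft³

Rearranging: V = m/ρ.
ρ = 0.235 lb/ft³ = 3.764 kg/m³; m = 0.0189 lb = 0.008573 kg.
V = 0.002277 m³
0.002277 m³ × (1 ft³ / 0.02832 m³) = 0.08043 ft³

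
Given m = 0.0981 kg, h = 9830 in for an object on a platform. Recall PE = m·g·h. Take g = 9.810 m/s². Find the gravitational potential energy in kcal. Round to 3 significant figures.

0.0574 kcal

Directly: PE = mgh.
m = 0.0981 kg; h = 9830 in = 249.7 m; g = 9.810 m/s².
PE = 240.3 J
240.3 J × (1 kcal / 4184 J) = 0.05743 kcal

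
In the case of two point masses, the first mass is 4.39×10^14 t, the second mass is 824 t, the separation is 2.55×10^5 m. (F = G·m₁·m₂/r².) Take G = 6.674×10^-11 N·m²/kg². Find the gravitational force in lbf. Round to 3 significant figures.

83.5 lbf

F is given directly by: F = Gm₁m₂/r².
m₁ = 4.39×10^14 t = 4.390×10^17 kg; m₂ = 824 t = 8.240×10^5 kg; r = 2.55×10^5 m; G = 6.674×10^-11 N·m²/kg².
F = 371.3 N  (the unit combination reduces to kg·m/s² = N)
371.3 N × (1 lbf / 4.448 N) = 83.47 lbf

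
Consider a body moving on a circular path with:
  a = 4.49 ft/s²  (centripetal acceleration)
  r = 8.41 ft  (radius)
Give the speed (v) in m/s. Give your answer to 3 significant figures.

Solving a = v²/r for v: v = √(a·r).
a = 4.49 ft/s² = 1.369 m/s²; r = 8.41 ft = 2.563 m.
v = 1.873 m/s

1.87 m/s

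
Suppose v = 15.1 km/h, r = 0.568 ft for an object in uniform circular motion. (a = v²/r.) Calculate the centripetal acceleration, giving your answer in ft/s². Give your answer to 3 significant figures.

Directly: a = v²/r.
v = 15.1 km/h = 4.194 m/s; r = 0.568 ft = 0.1731 m.
a = 101.6 m/s²
101.6 m/s² × (1 ft/s² / 0.3048 m/s²) = 333.4 ft/s²

333 ft/s²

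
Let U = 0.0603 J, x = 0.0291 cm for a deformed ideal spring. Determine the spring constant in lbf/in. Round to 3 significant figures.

Solving U = ½k·x² for k: k = 2U/x².
U = 0.0603 J; x = 0.0291 cm = 2.910×10^-4 m.
k = 1.424×10^6 N/m
1.424×10^6 N/m × (1 lbf/in / 175.1 N/m) = 8132 lbf/in

8130 lbf/in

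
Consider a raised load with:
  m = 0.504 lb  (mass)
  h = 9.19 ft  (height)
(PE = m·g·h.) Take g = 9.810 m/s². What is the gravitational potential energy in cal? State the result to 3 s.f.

1.50 cal

Directly: PE = mgh.
m = 0.504 lb = 0.2286 kg; h = 9.19 ft = 2.801 m; g = 9.810 m/s².
PE = 6.282 J  (the unit combination reduces to kg·m²/s² = J)
6.282 J × (1 cal / 4.184 J) = 1.501 cal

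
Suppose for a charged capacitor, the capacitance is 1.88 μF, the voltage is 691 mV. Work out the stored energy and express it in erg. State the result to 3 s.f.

4.49 erg

Directly: E = ½CV².
C = 1.88 μF = 1.880×10^-6 F; V = 691 mV = 0.6910 V.
E = 4.488×10^-7 J
4.488×10^-7 J × (1 erg / 1.000×10^-7 J) = 4.488 erg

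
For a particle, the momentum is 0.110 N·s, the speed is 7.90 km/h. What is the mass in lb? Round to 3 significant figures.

Rearranging p = m·v for m: m = p/v.
p = 0.110 N·s = 0.1100 kg·m/s; v = 7.90 km/h = 2.194 m/s.
m = 0.05013 kg
0.05013 kg × (1 lb / 0.4536 kg) = 0.1105 lb

0.111 lb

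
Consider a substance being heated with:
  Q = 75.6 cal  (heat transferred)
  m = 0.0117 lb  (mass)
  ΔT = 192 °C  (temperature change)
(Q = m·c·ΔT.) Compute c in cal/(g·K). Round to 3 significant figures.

Rearranging: c = Q/(m·ΔT).
Q = 75.6 cal = 316.3 J; m = 0.0117 lb = 0.005307 kg; ΔT = 192 °C = 192.0 K.
c = 310.4 J/(kg·K)
310.4 J/(kg·K) × (1 cal/(g·K) / 4184 J/(kg·K)) = 0.07419 cal/(g·K)

0.0742 cal/(g·K)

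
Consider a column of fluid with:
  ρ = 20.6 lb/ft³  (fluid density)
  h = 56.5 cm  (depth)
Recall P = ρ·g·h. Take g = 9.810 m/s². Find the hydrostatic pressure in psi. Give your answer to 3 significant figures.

Directly: P = ρgh.
ρ = 20.6 lb/ft³ = 330.0 kg/m³; h = 56.5 cm = 0.5650 m; g = 9.810 m/s².
P = 1829 Pa
1829 Pa × (1 psi / 6895 Pa) = 0.2653 psi

0.265 psi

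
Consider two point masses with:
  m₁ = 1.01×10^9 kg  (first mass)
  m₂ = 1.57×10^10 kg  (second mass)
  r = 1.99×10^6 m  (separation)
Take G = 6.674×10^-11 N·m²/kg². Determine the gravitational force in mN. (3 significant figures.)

0.267 mN

From Newton's law of gravitation: F = Gm₁m₂/r².
m₁ = 1.01×10^9 kg; m₂ = 1.57×10^10 kg; r = 1.99×10^6 m; G = 6.674×10^-11 N·m²/kg².
F = 2.672×10^-4 N
2.672×10^-4 N × (1 mN / 0.001000 N) = 0.2672 mN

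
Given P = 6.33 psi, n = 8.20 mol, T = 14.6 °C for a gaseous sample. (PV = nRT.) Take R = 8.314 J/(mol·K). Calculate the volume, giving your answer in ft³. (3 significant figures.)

From the ideal-gas law: V = nRT/P.
P = 6.33 psi = 43644 Pa; n = 8.20 mol; T = 14.6 °C = 287.8 K; R = 8.314 J/(mol·K).
V = 0.4495 m³
0.4495 m³ × (1 ft³ / 0.02832 m³) = 15.87 ft³

15.9 ft³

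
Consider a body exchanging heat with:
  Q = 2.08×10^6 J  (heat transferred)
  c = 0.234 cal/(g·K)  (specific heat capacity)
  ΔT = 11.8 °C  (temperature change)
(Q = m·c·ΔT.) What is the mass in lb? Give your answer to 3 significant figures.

Solving Q = m·c·ΔT for m: m = Q/(c·ΔT).
Q = 2.08×10^6 J; c = 0.234 cal/(g·K) = 979.1 J/(kg·K); ΔT = 11.8 °C = 11.80 K.
m = 180.0 kg
180.0 kg × (1 lb / 0.4536 kg) = 396.9 lb

397 lb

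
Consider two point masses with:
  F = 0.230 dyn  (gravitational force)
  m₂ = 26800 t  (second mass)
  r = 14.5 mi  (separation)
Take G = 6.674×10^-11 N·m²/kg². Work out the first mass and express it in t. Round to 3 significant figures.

700 t

From Newton's law of gravitation: m₁ = F·r²/(G·m₂).
F = 0.230 dyn = 2.300×10^-6 N; m₂ = 26800 t = 2.680×10^7 kg; r = 14.5 mi = 23335 m; G = 6.674×10^-11 N·m²/kg².
m₁ = 7.002×10^5 kg
7.002×10^5 kg × (1 t / 1000 kg) = 700.2 t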